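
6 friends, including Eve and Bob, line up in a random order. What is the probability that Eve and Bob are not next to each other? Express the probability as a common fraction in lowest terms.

2/3

There are 6! = 720 arrangements.
Arrangements with Eve and Bob adjacent: 2·5! = 240.
So not adjacent: 720 − 240 = 480, probability 480/720 = 2/3.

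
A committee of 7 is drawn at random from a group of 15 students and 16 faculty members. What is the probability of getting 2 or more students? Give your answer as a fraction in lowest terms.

Total selections: C(31,7) = 2629575.
Favorable selections (2 or more students): C(15,2)·C(16,5) + C(15,3)·C(16,4) + C(15,4)·C(16,3) + C(15,5)·C(16,2) + C(15,6)·C(16,1) + C(15,7)·C(16,0) = 458640 + 828100 + 764400 + 360360 + 80080 + 6435 = 2498015.
Probability = 2498015/2629575 = 38431/40455.

38431/40455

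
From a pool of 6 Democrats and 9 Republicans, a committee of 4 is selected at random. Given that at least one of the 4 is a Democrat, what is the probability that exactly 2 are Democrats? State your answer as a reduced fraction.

Work in counts. Selections with at least one Democrat: C(15,4) − C(9,4) = 1365 − 126 = 1239.
Of those, selections where exactly 2 are Democrats: C(6,2)·C(9,2) = 15·36 = 540.
Conditional probability = 540/1239 = 180/413.

180/413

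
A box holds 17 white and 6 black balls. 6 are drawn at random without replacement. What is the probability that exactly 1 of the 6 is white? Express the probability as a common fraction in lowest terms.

The sample space is all 6-subsets of the 23: C(23,6) = 100947.
Selections with exactly 1 white: choose 1 of the 17 white and 5 of the 6 black, C(17,1)·C(6,5) = 17·6 = 102.
Probability = 102/100947 = 34/33649.

34/33649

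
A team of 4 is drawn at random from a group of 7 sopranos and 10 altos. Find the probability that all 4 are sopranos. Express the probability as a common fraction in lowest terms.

1/68

There are C(17,4) = 2380 possible selections.
Selections with all sopranos: C(7,4) = 35.
Probability = 35/2380 = 1/68.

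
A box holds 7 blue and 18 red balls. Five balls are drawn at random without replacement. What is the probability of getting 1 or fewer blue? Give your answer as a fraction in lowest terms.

Total selections: C(25,5) = 53130.
Favorable selections (1 or fewer blue): C(7,0)·C(18,5) + C(7,1)·C(18,4) = 8568 + 21420 = 29988.
Probability = 29988/53130 = 714/1265.

714/1265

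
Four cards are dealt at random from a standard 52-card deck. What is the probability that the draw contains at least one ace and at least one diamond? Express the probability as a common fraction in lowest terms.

52799/270725

There are C(52,4) = 270725 possible draws.
By inclusion-exclusion on the complements, draws missing all aces or all diamonds: C(48,4) + C(39,4) − C(36,4) = 194580 + 82251 − 58905 = 217926.
So draws with at least one of each: 270725 − 217926 = 52799, probability 52799/270725.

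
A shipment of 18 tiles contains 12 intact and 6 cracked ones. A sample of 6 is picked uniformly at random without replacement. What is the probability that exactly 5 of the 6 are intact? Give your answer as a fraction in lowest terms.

The sample space is all 6-subsets of the 18: C(18,6) = 18564.
Selections with exactly 5 intact: choose 5 of the 12 intact and 1 of the 6 cracked, C(12,5)·C(6,1) = 792·6 = 4752.
Probability = 4752/18564 = 396/1547.

396/1547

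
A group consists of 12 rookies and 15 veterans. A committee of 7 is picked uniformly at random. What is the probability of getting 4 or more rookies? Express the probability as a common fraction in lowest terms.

251/690

There are C(27,7) = 888030 ways to choose the 7.
Favorable selections (4 or more rookies): C(12,4)·C(15,3) + C(12,5)·C(15,2) + C(12,6)·C(15,1) + C(12,7)·C(15,0) = 225225 + 83160 + 13860 + 792 = 323037.
Probability = 323037/888030 = 251/690.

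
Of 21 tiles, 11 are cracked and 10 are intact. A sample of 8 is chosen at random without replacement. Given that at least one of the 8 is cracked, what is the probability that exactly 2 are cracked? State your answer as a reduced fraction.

Work in counts. Selections with at least one cracked: C(21,8) − C(10,8) = 203490 − 45 = 203445.
Of those, selections where exactly 2 are cracked: C(11,2)·C(10,6) = 55·210 = 11550.
Conditional probability = 11550/203445 = 70/1233.

70/1233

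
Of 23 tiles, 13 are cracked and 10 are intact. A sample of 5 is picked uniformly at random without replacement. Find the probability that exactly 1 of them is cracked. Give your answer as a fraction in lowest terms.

There are C(23,5) = 33649 ways to choose 5 from 23.
Selections with exactly 1 cracked: choose 1 of the 13 cracked and 4 of the 10 intact, C(13,1)·C(10,4) = 13·210 = 2730.
Probability = 2730/33649 = 390/4807.

390/4807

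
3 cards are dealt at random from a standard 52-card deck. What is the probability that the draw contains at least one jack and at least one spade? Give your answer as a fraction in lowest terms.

33/260

There are C(52,3) = 22100 possible draws.
By inclusion-exclusion on the complements, draws missing all jacks or all spades: C(48,3) + C(39,3) − C(36,3) = 17296 + 9139 − 7140 = 19295.
So draws with at least one of each: 22100 − 19295 = 2805, probability 2805/22100 = 33/260.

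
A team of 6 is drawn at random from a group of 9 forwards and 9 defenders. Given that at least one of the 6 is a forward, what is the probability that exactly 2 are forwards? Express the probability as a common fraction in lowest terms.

Work in counts. Selections with at least one forward: C(18,6) − C(9,6) = 18564 − 84 = 18480.
Of those, selections where exactly 2 are forwards: C(9,2)·C(9,4) = 36·126 = 4536.
Conditional probability = 4536/18480 = 27/110.

27/110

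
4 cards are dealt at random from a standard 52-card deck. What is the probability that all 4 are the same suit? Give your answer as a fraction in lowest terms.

There are C(52,4) = 270725 possible 4-card hands.
Hands of one suit: 4 suits × C(13,4) = 4·715 = 2860.
Probability = 2860/270725 = 44/4165.

44/4165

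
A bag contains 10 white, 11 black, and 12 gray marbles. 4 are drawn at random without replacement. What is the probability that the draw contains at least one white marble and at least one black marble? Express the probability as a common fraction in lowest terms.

There are C(33,4) = 40920 possible draws.
By inclusion-exclusion on the complements, draws missing all white or all black: C(23,4) + C(22,4) − C(12,4) = 8855 + 7315 − 495 = 15675.
So draws with at least one of each: 40920 − 15675 = 25245, probability 25245/40920 = 153/248.

153/248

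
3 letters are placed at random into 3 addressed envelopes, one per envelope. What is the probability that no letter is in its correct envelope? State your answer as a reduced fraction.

There are 3! = 6 assignments.
By inclusion-exclusion, assignments with no fixed points: C(3,0)·3! − C(3,1)·2! + C(3,2)·1! − C(3,3)·0! = 2.
Probability = 2/6 = 1/3.

1/3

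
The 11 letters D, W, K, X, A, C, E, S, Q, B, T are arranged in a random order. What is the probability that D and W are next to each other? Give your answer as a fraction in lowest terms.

2/11

There are 11! = 39916800 arrangements.
Treat D and W as a block: 10! arrangements of the blocks × 2 orders within the block = 2·3628800 = 7257600.
Probability = 7257600/39916800 = 2/11.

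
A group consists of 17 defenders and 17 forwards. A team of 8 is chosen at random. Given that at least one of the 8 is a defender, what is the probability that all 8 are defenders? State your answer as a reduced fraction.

65/48481

Work in counts. Selections with at least one defender: C(34,8) − C(17,8) = 18156204 − 24310 = 18131894.
Of those, selections where all 8 are defenders: C(17,8) = 24310.
Conditional probability = 24310/18131894 = 65/48481.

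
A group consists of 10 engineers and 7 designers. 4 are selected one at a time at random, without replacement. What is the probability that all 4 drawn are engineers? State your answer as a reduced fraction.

Multiply the conditional probabilities at each draw: 10/17 · 9/16 · 8/15 · 7/14 = 5040/57120 = 3/34.

3/34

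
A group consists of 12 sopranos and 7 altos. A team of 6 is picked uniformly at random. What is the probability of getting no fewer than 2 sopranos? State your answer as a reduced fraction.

3839/3876

Total selections: C(19,6) = 27132.
Favorable selections (no fewer than 2 sopranos): C(12,2)·C(7,4) + C(12,3)·C(7,3) + C(12,4)·C(7,2) + C(12,5)·C(7,1) + C(12,6)·C(7,0) = 2310 + 7700 + 10395 + 5544 + 924 = 26873.
Probability = 26873/27132 = 3839/3876.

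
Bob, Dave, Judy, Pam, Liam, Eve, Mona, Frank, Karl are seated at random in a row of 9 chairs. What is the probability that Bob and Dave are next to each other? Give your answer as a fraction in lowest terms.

2/9

There are 9! = 362880 arrangements.
Treat Bob and Dave as a block: 8! arrangements of the blocks × 2 orders within the block = 2·40320 = 80640.
Probability = 80640/362880 = 2/9.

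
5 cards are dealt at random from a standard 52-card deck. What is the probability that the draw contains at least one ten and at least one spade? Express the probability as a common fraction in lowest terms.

There are C(52,5) = 2598960 possible draws.
By inclusion-exclusion on the complements, draws missing all tens or all spades: C(48,5) + C(39,5) − C(36,5) = 1712304 + 575757 − 376992 = 1911069.
So draws with at least one of each: 2598960 − 1911069 = 687891, probability 687891/2598960 = 229297/866320.

229297/866320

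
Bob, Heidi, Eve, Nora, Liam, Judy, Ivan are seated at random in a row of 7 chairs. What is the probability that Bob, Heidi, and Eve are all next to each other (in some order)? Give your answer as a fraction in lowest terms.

There are 7! = 5040 arrangements.
Treat the three as one block: 5! placements × 3! orders within the block = 120·6 = 720.
Probability = 720/5040 = 1/7.

1/7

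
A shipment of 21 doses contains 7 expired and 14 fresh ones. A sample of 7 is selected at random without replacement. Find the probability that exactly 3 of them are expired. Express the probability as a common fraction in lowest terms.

There are C(21,7) = 116280 ways to choose 7 from 21.
Selections with exactly 3 expired: choose 3 of the 7 expired and 4 of the 14 fresh, C(7,3)·C(14,4) = 35·1001 = 35035.
Probability = 35035/116280 = 7007/23256.

7007/23256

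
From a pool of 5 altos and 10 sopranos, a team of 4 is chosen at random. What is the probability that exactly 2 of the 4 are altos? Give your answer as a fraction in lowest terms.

The sample space is all 4-subsets of the 15: C(15,4) = 1365.
Selections with exactly 2 altos: choose 2 of the 5 altos and 2 of the 10 sopranos, C(5,2)·C(10,2) = 10·45 = 450.
Probability = 450/1365 = 30/91.

30/91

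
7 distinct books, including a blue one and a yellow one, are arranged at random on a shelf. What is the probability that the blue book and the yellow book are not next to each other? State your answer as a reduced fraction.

5/7

There are 7! = 5040 arrangements.
Arrangements with the blue book and the yellow book adjacent: 2·6! = 1440.
So not adjacent: 5040 − 1440 = 3600, probability 3600/5040 = 5/7.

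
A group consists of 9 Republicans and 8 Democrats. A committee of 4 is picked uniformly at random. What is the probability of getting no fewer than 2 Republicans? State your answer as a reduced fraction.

129/170

Total selections: C(17,4) = 2380.
Count the complement (fewer than 2 Republicans): C(9,0)·C(8,4) + C(9,1)·C(8,3) = 70 + 504 = 574.
Probability = 1 − 574/2380 = 1806/2380 = 129/170.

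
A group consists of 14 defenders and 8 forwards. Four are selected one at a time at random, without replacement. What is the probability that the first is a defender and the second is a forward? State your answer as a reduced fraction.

Multiply the conditional probabilities at each draw: 14/22 · 8/21 = 112/462 = 8/33.

8/33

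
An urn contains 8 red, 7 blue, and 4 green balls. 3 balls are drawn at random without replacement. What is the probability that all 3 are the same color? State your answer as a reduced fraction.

5/51

There are C(19,3) = 969 ways to draw 3 balls.
All same color: C(8,3) + C(7,3) + C(4,3) = 56 + 35 + 4 = 95.
Probability = 95/969 = 5/51.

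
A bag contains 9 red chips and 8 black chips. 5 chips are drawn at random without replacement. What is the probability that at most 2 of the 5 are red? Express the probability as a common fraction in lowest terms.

There are C(17,5) = 6188 ways to choose the 5.
Favorable selections (at most 2 red): C(9,0)·C(8,5) + C(9,1)·C(8,4) + C(9,2)·C(8,3) = 56 + 630 + 2016 = 2702.
Probability = 2702/6188 = 193/442.

193/442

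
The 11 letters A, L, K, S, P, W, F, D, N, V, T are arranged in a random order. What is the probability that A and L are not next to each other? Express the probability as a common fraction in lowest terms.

9/11

There are 11! = 39916800 arrangements.
Arrangements with A and L adjacent: 2·10! = 7257600.
So not adjacent: 39916800 − 7257600 = 32659200, probability 32659200/39916800 = 9/11.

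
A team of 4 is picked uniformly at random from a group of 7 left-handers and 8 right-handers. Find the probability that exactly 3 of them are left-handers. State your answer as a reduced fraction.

Total number of selections: C(15,4) = 1365.
Selections with exactly 3 left-handers: choose 3 of the 7 left-handers and 1 of the 8 right-handers, C(7,3)·C(8,1) = 35·8 = 280.
Probability = 280/1365 = 8/39.

8/39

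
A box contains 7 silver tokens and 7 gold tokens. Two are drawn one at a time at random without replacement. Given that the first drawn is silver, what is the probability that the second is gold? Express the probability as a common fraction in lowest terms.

After removing one silver, 13 remain: 6 silver and 7 gold.
So the probability the next is gold is 7/13.

7/13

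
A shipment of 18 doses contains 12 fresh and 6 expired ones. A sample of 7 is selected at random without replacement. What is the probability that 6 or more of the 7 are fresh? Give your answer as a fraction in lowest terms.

44/221

Total selections: C(18,7) = 31824.
Favorable selections (6 or more fresh): C(12,6)·C(6,1) + C(12,7)·C(6,0) = 5544 + 792 = 6336.
Probability = 6336/31824 = 44/221.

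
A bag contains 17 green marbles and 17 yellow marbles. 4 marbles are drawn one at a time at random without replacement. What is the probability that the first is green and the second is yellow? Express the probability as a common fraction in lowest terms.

17/66

Multiply the conditional probabilities at each draw: 17/34 · 17/33 = 289/1122 = 17/66.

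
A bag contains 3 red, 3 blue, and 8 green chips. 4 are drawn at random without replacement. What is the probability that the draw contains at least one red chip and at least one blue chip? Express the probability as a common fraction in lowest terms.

There are C(14,4) = 1001 possible draws.
By inclusion-exclusion on the complements, draws missing all red or all blue: C(11,4) + C(11,4) − C(8,4) = 330 + 330 − 70 = 590.
So draws with at least one of each: 1001 − 590 = 411, probability 411/1001.

411/1001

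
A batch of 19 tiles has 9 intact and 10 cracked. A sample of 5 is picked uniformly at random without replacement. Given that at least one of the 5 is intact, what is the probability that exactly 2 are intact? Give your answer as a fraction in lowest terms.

Work in counts. Selections with at least one intact: C(19,5) − C(10,5) = 11628 − 252 = 11376.
Of those, selections where exactly 2 are intact: C(9,2)·C(10,3) = 36·120 = 4320.
Conditional probability = 4320/11376 = 30/79.

30/79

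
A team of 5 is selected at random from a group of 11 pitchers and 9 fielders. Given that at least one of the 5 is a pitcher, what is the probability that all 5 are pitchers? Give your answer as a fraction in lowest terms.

7/233

Work in counts. Selections with at least one pitcher: C(20,5) − C(9,5) = 15504 − 126 = 15378.
Of those, selections where all 5 are pitchers: C(11,5) = 462.
Conditional probability = 462/15378 = 7/233.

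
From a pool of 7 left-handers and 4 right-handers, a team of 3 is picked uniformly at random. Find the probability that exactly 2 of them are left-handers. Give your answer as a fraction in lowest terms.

The sample space is all 3-subsets of the 11: C(11,3) = 165.
Selections with exactly 2 left-handers: choose 2 of the 7 left-handers and 1 of the 4 right-handers, C(7,2)·C(4,1) = 21·4 = 84.
Probability = 84/165 = 28/55.

28/55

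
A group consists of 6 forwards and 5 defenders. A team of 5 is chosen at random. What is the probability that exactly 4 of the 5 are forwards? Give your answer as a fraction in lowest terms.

The sample space is all 5-subsets of the 11: C(11,5) = 462.
Selections with exactly 4 forwards: choose 4 of the 6 forwards and 1 of the 5 defenders, C(6,4)·C(5,1) = 15·5 = 75.
Probability = 75/462 = 25/154.

25/154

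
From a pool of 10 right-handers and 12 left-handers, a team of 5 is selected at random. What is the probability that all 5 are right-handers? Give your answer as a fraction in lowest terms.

2/209

There are C(22,5) = 26334 possible selections.
Selections with all right-handers: C(10,5) = 252.
Probability = 252/26334 = 2/209.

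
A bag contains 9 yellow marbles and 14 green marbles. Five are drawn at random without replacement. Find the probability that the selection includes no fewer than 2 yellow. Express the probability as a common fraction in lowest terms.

294/437

Total selections: C(23,5) = 33649.
Favorable selections (no fewer than 2 yellow): C(9,2)·C(14,3) + C(9,3)·C(14,2) + C(9,4)·C(14,1) + C(9,5)·C(14,0) = 13104 + 7644 + 1764 + 126 = 22638.
Probability = 22638/33649 = 294/437.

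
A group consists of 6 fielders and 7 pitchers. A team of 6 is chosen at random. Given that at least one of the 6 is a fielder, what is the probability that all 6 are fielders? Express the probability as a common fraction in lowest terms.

Work in counts. Selections with at least one fielder: C(13,6) − C(7,6) = 1716 − 7 = 1709.
Of those, selections where all 6 are fielders: C(6,6) = 1.
Conditional probability = 1/1709.

1/1709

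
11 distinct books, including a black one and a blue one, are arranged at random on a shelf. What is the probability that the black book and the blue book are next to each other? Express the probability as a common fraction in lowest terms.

2/11

There are 11! = 39916800 arrangements.
Treat the black book and the blue book as a block: 10! arrangements of the blocks × 2 orders within the block = 2·3628800 = 7257600.
Probability = 7257600/39916800 = 2/11.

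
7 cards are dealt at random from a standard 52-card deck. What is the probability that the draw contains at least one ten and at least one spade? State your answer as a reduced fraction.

There are C(52,7) = 133784560 possible draws.
By inclusion-exclusion on the complements, draws missing all tens or all spades: C(48,7) + C(39,7) − C(36,7) = 73629072 + 15380937 − 8347680 = 80662329.
So draws with at least one of each: 133784560 − 80662329 = 53122231, probability 53122231/133784560.

53122231/133784560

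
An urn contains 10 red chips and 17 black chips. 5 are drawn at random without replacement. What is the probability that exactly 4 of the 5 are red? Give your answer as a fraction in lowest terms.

The sample space is all 5-subsets of the 27: C(27,5) = 80730.
Selections with exactly 4 red: choose 4 of the 10 red and 1 of the 17 black, C(10,4)·C(17,1) = 210·17 = 3570.
Probability = 3570/80730 = 119/2691.

119/2691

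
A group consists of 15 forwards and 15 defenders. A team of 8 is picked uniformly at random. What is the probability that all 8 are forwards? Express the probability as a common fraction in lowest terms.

There are C(30,8) = 5852925 possible selections.
Selections with all forwards: C(15,8) = 6435.
Probability = 6435/5852925 = 11/10005.

11/10005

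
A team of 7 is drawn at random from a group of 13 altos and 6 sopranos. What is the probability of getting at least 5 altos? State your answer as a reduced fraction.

803/1292

There are C(19,7) = 50388 ways to choose the 7.
Favorable selections (at least 5 altos): C(13,5)·C(6,2) + C(13,6)·C(6,1) + C(13,7)·C(6,0) = 19305 + 10296 + 1716 = 31317.
Probability = 31317/50388 = 803/1292.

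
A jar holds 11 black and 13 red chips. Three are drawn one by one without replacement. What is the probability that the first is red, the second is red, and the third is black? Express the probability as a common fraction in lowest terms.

Multiply the conditional probabilities at each draw: 13/24 · 12/23 · 11/22 = 1716/12144 = 13/92.

13/92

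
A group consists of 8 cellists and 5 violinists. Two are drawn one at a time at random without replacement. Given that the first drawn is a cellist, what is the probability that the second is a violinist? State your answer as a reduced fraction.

5/12

After removing one cellist, 12 remain: 7 cellists and 5 violinists.
So the probability the next is a violinist is 5/12.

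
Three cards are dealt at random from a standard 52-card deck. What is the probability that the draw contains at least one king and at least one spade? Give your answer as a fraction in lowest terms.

33/260

There are C(52,3) = 22100 possible draws.
By inclusion-exclusion on the complements, draws missing all kings or all spades: C(48,3) + C(39,3) − C(36,3) = 17296 + 9139 − 7140 = 19295.
So draws with at least one of each: 22100 − 19295 = 2805, probability 2805/22100 = 33/260.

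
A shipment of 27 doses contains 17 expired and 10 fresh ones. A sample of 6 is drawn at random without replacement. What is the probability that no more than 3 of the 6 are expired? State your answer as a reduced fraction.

19109/49335

Total selections: C(27,6) = 296010.
Favorable selections (no more than 3 expired): C(17,0)·C(10,6) + C(17,1)·C(10,5) + C(17,2)·C(10,4) + C(17,3)·C(10,3) = 210 + 4284 + 28560 + 81600 = 114654.
Probability = 114654/296010 = 19109/49335.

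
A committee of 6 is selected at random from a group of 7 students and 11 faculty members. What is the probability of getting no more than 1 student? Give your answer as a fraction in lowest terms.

44/221

There are C(18,6) = 18564 ways to choose the 6.
Favorable selections (no more than 1 student): C(7,0)·C(11,6) + C(7,1)·C(11,5) = 462 + 3234 = 3696.
Probability = 3696/18564 = 44/221.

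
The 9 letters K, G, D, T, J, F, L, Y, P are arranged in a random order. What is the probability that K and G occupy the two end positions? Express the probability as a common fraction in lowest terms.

1/36

There are 9! = 362880 arrangements.
Place K and G at the ends in 2 ways, arrange the remaining 7 in 7! = 5040 ways: 2·5040 = 10080.
Probability = 10080/362880 = 1/36.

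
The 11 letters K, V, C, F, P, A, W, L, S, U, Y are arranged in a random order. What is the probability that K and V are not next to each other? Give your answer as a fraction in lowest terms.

9/11

There are 11! = 39916800 arrangements.
Arrangements with K and V adjacent: 2·10! = 7257600.
So not adjacent: 39916800 − 7257600 = 32659200, probability 32659200/39916800 = 9/11.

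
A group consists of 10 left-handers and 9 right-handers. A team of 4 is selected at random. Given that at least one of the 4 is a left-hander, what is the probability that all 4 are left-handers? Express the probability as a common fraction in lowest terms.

7/125

Work in counts. Selections with at least one left-hander: C(19,4) − C(9,4) = 3876 − 126 = 3750.
Of those, selections where all 4 are left-handers: C(10,4) = 210.
Conditional probability = 210/3750 = 7/125.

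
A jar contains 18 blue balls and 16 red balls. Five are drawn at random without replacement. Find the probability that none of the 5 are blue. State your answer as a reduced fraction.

91/5797

There are C(34,5) = 278256 possible selections.
Selections with no blue (all red): C(16,5) = 4368.
Probability = 4368/278256 = 91/5797.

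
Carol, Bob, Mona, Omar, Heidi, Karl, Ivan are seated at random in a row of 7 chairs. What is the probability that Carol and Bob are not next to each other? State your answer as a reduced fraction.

5/7

There are 7! = 5040 arrangements.
Arrangements with Carol and Bob adjacent: 2·6! = 1440.
So not adjacent: 5040 − 1440 = 3600, probability 3600/5040 = 5/7.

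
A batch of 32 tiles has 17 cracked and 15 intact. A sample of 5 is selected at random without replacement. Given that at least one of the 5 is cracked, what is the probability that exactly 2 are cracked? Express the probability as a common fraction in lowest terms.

Work in counts. Selections with at least one cracked: C(32,5) − C(15,5) = 201376 − 3003 = 198373.
Of those, selections where exactly 2 are cracked: C(17,2)·C(15,3) = 136·455 = 61880.
Conditional probability = 61880/198373 = 520/1667.

520/1667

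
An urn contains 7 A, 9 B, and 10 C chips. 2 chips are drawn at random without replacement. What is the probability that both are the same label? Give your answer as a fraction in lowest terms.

102/325

There are C(26,2) = 325 ways to draw 2 chips.
All same label: C(7,2) + C(9,2) + C(10,2) = 21 + 36 + 45 = 102.
Probability = 102/325.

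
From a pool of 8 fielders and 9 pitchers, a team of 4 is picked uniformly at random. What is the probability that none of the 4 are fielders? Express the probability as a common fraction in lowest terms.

9/170

There are C(17,4) = 2380 possible selections.
Selections with no fielders (all pitchers): C(9,4) = 126.
Probability = 126/2380 = 9/170.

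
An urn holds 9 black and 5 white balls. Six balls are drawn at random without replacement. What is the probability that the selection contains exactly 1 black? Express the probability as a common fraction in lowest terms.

3/1001

Total number of selections: C(14,6) = 3003.
Selections with exactly 1 black: choose 1 of the 9 black and 5 of the 5 white, C(9,1)·C(5,5) = 9·1 = 9.
Probability = 9/3003 = 3/1001.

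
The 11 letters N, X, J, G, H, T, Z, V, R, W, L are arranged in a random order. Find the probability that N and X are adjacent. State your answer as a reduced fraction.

2/11

There are 11! = 39916800 arrangements.
Treat N and X as a block: 10! arrangements of the blocks × 2 orders within the block = 2·3628800 = 7257600.
Probability = 7257600/39916800 = 2/11.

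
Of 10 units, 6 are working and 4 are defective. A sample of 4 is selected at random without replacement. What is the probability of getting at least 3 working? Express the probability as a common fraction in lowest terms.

Total selections: C(10,4) = 210.
Favorable selections (at least 3 working): C(6,3)·C(4,1) + C(6,4)·C(4,0) = 80 + 15 = 95.
Probability = 95/210 = 19/42.

19/42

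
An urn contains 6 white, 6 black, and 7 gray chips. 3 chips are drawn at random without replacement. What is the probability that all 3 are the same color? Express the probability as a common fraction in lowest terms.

25/323

There are C(19,3) = 969 ways to draw 3 chips.
All same color: C(6,3) + C(6,3) + C(7,3) = 20 + 20 + 35 = 75.
Probability = 75/969 = 25/323.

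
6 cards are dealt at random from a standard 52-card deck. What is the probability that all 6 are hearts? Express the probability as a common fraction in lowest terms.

There are C(52,6) = 20358520 possible 6-card hands.
Hands that are all hearts: C(13,6) = 1716.
Probability = 1716/20358520 = 33/391510.

33/391510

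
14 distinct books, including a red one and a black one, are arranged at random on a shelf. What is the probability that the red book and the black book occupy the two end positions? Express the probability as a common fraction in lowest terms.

1/91

There are 14! = 87178291200 arrangements.
Place the red book and the black book at the ends in 2 ways, arrange the remaining 12 in 12! = 479001600 ways: 2·479001600 = 958003200.
Probability = 958003200/87178291200 = 1/91.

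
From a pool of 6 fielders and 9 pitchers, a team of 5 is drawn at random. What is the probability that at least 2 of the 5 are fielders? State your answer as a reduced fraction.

There are C(15,5) = 3003 ways to choose the 5.
Favorable selections (at least 2 fielders): C(6,2)·C(9,3) + C(6,3)·C(9,2) + C(6,4)·C(9,1) + C(6,5)·C(9,0) = 1260 + 720 + 135 + 6 = 2121.
Probability = 2121/3003 = 101/143.

101/143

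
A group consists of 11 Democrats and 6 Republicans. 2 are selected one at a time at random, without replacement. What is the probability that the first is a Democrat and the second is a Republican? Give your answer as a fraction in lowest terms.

33/136

Multiply the conditional probabilities at each draw: 11/17 · 6/16 = 66/272 = 33/136.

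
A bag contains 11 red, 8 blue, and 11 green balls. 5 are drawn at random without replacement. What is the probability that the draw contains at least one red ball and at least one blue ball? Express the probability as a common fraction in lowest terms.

There are C(30,5) = 142506 possible draws.
By inclusion-exclusion on the complements, draws missing all red or all blue: C(19,5) + C(22,5) − C(11,5) = 11628 + 26334 − 462 = 37500.
So draws with at least one of each: 142506 − 37500 = 105006, probability 105006/142506 = 17501/23751.

17501/23751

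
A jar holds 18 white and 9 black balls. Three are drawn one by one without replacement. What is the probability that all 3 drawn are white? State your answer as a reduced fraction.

Multiply the conditional probabilities at each draw: 18/27 · 17/26 · 16/25 = 4896/17550 = 272/975.

272/975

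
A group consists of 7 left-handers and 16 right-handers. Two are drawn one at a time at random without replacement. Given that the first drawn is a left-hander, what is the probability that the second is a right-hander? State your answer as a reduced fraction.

8/11

After removing one left-hander, 22 remain: 6 left-handers and 16 right-handers.
So the probability the next is a right-hander is 16/22 = 8/11.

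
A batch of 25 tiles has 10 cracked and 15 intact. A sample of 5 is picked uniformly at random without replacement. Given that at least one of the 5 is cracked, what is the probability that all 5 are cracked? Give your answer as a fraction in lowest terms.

12/2387

Work in counts. Selections with at least one cracked: C(25,5) − C(15,5) = 53130 − 3003 = 50127.
Of those, selections where all 5 are cracked: C(10,5) = 252.
Conditional probability = 252/50127 = 12/2387.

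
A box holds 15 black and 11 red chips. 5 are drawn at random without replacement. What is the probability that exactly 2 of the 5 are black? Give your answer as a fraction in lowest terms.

315/1196

The sample space is all 5-subsets of the 26: C(26,5) = 65780.
Selections with exactly 2 black: choose 2 of the 15 black and 3 of the 11 red, C(15,2)·C(11,3) = 105·165 = 17325.
Probability = 17325/65780 = 315/1196.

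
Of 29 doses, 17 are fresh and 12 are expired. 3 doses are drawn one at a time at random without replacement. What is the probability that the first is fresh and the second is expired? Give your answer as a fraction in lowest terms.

Multiply the conditional probabilities at each draw: 17/29 · 12/28 = 204/812 = 51/203.

51/203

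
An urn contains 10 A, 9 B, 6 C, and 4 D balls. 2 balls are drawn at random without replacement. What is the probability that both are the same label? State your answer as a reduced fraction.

51/203

There are C(29,2) = 406 ways to draw 2 balls.
All same label: C(10,2) + C(9,2) + C(6,2) + C(4,2) = 45 + 36 + 15 + 6 = 102.
Probability = 102/406 = 51/203.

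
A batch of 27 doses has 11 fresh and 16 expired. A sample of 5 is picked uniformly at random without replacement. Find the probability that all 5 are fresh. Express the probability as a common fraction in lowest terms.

77/13455

There are C(27,5) = 80730 possible selections.
Selections with all fresh: C(11,5) = 462.
Probability = 462/80730 = 77/13455.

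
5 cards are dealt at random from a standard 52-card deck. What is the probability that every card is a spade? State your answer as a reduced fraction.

33/66640

There are C(52,5) = 2598960 possible 5-card hands.
Hands that are all spades: C(13,5) = 1287.
Probability = 1287/2598960 = 33/66640.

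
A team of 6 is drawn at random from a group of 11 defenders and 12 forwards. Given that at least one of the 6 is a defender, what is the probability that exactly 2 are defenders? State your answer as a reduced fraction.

825/3031

Work in counts. Selections with at least one defender: C(23,6) − C(12,6) = 100947 − 924 = 100023.
Of those, selections where exactly 2 are defenders: C(11,2)·C(12,4) = 55·495 = 27225.
Conditional probability = 27225/100023 = 825/3031.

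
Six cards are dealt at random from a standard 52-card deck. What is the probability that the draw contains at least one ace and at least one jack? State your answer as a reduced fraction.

There are C(52,6) = 20358520 possible draws.
By inclusion-exclusion on the complements, draws missing all aces or all jacks: C(48,6) + C(48,6) − C(44,6) = 12271512 + 12271512 − 7059052 = 17483972.
So draws with at least one of each: 20358520 − 17483972 = 2874548, probability 2874548/20358520 = 718637/5089630.

718637/5089630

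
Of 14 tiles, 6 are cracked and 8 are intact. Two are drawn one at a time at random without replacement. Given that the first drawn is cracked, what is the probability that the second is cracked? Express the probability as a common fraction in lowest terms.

After removing one cracked, 13 remain: 5 cracked and 8 intact.
So the probability the next is cracked is 5/13.

5/13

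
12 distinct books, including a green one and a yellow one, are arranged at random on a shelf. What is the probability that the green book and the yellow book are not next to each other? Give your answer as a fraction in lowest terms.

There are 12! = 479001600 arrangements.
Arrangements with the green book and the yellow book adjacent: 2·11! = 79833600.
So not adjacent: 479001600 − 79833600 = 399168000, probability 399168000/479001600 = 5/6.

5/6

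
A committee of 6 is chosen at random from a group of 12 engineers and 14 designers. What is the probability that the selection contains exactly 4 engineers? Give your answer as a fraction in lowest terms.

The sample space is all 6-subsets of the 26: C(26,6) = 230230.
Selections with exactly 4 engineers: choose 4 of the 12 engineers and 2 of the 14 designers, C(12,4)·C(14,2) = 495·91 = 45045.
Probability = 45045/230230 = 9/46.

9/46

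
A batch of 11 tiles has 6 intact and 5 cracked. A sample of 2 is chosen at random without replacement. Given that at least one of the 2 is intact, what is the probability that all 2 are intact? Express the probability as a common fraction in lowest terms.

1/3

Work in counts. Selections with at least one intact: C(11,2) − C(5,2) = 55 − 10 = 45.
Of those, selections where all 2 are intact: C(6,2) = 15.
Conditional probability = 15/45 = 1/3.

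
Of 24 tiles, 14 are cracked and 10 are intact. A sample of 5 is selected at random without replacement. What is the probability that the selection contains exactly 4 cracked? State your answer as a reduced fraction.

65/276

Total number of selections: C(24,5) = 42504.
Selections with exactly 4 cracked: choose 4 of the 14 cracked and 1 of the 10 intact, C(14,4)·C(10,1) = 1001·10 = 10010.
Probability = 10010/42504 = 65/276.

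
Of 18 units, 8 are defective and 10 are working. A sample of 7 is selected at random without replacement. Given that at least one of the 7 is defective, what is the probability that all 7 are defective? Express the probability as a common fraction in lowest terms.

1/3963

Work in counts. Selections with at least one defective: C(18,7) − C(10,7) = 31824 − 120 = 31704.
Of those, selections where all 7 are defective: C(8,7) = 8.
Conditional probability = 8/31704 = 1/3963.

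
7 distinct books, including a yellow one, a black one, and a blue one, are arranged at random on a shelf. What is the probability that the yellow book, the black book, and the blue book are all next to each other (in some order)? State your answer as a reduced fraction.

There are 7! = 5040 arrangements.
Treat the three as one block: 5! placements × 3! orders within the block = 120·6 = 720.
Probability = 720/5040 = 1/7.

1/7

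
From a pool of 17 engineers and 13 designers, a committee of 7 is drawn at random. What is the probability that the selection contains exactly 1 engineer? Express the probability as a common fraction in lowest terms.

187/13050

Total number of selections: C(30,7) = 2035800.
Selections with exactly 1 engineer: choose 1 of the 17 engineers and 6 of the 13 designers, C(17,1)·C(13,6) = 17·1716 = 29172.
Probability = 29172/2035800 = 187/13050.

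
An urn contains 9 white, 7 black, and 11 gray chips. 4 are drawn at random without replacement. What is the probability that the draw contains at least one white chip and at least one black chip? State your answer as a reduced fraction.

There are C(27,4) = 17550 possible draws.
By inclusion-exclusion on the complements, draws missing all white or all black: C(18,4) + C(20,4) − C(11,4) = 3060 + 4845 − 330 = 7575.
So draws with at least one of each: 17550 − 7575 = 9975, probability 9975/17550 = 133/234.

133/234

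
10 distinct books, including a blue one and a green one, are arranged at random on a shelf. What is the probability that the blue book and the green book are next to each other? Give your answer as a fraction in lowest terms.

1/5

There are 10! = 3628800 arrangements.
Treat the blue book and the green book as a block: 9! arrangements of the blocks × 2 orders within the block = 2·362880 = 725760.
Probability = 725760/3628800 = 1/5.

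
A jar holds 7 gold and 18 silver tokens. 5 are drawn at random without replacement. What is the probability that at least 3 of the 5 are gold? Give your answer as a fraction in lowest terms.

There are C(25,5) = 53130 ways to choose the 5.
Favorable selections (at least 3 gold): C(7,3)·C(18,2) + C(7,4)·C(18,1) + C(7,5)·C(18,0) = 5355 + 630 + 21 = 6006.
Probability = 6006/53130 = 13/115.

13/115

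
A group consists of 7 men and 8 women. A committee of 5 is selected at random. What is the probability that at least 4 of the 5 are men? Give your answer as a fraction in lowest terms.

43/429

Total selections: C(15,5) = 3003.
Favorable selections (at least 4 men): C(7,4)·C(8,1) + C(7,5)·C(8,0) = 280 + 21 = 301.
Probability = 301/3003 = 43/429.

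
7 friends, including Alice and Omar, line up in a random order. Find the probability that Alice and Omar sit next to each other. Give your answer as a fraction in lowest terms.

There are 7! = 5040 arrangements.
Treat Alice and Omar as a block: 6! arrangements of the blocks × 2 orders within the block = 2·720 = 1440.
Probability = 1440/5040 = 2/7.

2/7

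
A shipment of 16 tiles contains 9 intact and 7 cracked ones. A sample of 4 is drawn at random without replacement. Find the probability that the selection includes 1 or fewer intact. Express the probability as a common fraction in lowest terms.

5/26

Total selections: C(16,4) = 1820.
Favorable selections (1 or fewer intact): C(9,0)·C(7,4) + C(9,1)·C(7,3) = 35 + 315 = 350.
Probability = 350/1820 = 5/26.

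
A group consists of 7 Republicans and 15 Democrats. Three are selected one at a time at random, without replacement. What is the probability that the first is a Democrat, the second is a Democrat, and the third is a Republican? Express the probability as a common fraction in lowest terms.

Multiply the conditional probabilities at each draw: 15/22 · 14/21 · 7/20 = 1470/9240 = 7/44.

7/44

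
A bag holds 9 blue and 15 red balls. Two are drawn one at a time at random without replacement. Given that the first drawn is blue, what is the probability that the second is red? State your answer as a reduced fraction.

After removing one blue, 23 remain: 8 blue and 15 red.
So the probability the next is red is 15/23.

15/23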